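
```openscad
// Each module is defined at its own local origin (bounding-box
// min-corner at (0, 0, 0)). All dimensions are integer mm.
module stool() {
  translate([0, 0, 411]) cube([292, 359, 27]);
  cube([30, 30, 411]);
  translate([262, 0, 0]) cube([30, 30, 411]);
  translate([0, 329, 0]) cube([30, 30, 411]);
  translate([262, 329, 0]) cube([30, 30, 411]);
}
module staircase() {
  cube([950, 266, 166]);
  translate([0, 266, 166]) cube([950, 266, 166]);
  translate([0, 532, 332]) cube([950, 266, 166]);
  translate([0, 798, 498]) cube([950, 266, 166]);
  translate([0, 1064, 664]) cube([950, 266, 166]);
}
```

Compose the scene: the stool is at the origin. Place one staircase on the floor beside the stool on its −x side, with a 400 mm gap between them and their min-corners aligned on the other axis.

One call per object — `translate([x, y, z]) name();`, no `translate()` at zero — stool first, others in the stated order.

stool();
translate([-1350, 0, 0]) staircase();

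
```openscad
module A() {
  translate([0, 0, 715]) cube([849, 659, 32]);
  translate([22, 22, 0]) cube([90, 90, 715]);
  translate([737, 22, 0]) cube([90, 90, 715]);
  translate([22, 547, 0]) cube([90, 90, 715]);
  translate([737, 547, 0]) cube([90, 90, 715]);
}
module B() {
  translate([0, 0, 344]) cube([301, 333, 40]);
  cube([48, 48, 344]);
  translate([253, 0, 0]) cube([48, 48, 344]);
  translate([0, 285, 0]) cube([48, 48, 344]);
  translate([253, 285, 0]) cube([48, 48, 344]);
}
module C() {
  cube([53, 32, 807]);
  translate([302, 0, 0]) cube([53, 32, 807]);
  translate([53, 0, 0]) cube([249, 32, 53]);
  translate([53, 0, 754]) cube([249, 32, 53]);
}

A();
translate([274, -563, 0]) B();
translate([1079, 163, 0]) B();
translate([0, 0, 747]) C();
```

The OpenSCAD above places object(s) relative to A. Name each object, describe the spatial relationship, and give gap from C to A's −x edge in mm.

The picture frame's min-x is at 0; the table's min-x is 0; gap = 0 mm.

A is a table. B is a stool. C is a picture frame. Two stools sit around the table at the −y, +x sides. The picture frame is on top of the table. The gap from the picture frame to the table's −x edge is 0 mm.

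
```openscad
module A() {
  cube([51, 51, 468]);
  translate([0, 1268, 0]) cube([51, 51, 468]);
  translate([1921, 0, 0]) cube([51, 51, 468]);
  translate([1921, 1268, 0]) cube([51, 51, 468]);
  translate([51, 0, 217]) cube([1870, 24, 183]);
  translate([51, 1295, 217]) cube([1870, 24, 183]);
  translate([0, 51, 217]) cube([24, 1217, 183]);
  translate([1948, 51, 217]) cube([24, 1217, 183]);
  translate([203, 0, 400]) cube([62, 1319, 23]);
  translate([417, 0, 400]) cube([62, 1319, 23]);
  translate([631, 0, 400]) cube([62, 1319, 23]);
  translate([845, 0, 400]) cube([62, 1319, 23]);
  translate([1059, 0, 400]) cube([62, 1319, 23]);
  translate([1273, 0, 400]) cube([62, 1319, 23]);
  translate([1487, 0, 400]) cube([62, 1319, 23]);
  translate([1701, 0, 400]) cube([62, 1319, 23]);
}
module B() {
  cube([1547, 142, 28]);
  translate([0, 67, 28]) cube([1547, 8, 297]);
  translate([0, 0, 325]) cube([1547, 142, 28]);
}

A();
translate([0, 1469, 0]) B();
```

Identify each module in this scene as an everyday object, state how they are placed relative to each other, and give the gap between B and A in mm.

A is a bed frame. B is an I-beam. The I-beam is on the floor beside the bed frame on its +y side. The gap between the I-beam and the bed frame is 150 mm.

The I-beam's nearest face is 150 mm from the bed frame's +y face.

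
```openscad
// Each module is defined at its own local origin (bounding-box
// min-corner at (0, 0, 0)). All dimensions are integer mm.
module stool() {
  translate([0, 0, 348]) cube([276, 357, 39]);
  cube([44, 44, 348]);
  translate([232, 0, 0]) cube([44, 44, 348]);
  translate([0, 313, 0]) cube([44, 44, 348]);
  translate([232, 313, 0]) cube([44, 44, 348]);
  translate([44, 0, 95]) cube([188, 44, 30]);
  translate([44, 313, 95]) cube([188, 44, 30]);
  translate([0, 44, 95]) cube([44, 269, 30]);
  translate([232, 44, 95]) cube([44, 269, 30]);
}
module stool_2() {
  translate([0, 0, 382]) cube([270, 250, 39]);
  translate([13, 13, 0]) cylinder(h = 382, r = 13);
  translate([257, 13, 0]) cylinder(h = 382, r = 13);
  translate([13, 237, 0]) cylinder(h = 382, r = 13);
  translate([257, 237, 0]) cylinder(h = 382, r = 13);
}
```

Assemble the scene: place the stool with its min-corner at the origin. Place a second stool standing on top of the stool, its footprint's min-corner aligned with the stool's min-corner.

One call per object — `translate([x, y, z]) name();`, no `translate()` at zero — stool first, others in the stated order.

stool();
translate([0, 0, 387]) stool_2();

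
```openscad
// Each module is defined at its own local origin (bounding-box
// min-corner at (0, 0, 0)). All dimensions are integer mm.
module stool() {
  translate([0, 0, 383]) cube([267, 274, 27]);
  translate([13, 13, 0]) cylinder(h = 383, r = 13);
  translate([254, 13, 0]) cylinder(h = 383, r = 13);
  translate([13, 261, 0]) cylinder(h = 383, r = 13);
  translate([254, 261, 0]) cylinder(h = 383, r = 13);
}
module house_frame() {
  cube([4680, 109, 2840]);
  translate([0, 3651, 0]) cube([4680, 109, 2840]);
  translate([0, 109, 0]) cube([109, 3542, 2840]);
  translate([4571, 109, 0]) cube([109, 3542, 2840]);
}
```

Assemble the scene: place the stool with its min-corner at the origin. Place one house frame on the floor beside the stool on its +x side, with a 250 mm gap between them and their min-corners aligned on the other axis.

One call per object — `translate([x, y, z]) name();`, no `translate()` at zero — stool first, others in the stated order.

stool();
translate([517, 0, 0]) house_frame();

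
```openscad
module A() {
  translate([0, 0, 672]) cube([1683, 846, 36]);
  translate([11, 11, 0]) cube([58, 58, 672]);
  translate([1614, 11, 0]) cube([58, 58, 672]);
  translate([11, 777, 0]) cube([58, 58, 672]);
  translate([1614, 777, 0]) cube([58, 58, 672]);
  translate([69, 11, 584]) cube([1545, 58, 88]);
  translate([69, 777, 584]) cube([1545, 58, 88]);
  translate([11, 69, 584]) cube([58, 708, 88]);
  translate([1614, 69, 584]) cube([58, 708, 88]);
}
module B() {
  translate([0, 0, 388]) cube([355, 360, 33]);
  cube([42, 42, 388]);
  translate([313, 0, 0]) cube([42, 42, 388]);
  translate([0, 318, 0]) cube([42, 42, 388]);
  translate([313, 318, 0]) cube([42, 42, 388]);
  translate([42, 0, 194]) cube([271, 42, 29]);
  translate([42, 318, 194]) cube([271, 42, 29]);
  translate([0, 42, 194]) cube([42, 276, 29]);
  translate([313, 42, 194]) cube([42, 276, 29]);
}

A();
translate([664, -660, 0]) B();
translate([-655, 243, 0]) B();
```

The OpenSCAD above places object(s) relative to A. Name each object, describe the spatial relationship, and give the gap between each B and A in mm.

Each stool's nearest face is 300 mm from the table's bounding box.

A is a table. B is a stool. Two stools sit around the table at the −y, −x sides. The gap between each stool and the table is 300 mm.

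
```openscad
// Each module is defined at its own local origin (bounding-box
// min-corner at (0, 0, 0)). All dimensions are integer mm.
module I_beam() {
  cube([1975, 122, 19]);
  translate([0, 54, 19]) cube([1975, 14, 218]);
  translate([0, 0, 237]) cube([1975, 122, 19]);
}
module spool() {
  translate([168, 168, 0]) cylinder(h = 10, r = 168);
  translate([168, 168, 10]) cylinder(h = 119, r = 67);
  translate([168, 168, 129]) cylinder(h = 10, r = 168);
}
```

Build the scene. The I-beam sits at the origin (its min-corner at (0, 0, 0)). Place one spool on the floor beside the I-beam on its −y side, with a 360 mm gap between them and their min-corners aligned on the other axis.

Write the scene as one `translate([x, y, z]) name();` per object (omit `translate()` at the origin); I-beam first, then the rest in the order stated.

I_beam();
translate([0, -696, 0]) spool();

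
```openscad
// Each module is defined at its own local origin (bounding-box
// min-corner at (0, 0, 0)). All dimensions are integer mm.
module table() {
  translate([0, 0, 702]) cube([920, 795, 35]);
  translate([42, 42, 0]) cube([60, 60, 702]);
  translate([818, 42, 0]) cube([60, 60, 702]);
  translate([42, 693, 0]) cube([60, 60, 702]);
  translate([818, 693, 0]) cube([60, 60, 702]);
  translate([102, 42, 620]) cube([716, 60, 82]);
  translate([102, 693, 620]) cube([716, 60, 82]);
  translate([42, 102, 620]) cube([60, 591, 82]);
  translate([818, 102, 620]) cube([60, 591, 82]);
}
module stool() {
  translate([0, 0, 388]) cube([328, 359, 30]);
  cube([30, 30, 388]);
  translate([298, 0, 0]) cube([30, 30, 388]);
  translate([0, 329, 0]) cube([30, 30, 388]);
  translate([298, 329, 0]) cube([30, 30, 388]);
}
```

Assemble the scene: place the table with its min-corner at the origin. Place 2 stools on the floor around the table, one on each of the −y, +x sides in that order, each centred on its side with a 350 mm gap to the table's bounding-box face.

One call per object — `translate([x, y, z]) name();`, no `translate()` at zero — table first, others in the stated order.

table();
translate([296, -709, 0]) stool();
translate([1270, 218, 0]) stool();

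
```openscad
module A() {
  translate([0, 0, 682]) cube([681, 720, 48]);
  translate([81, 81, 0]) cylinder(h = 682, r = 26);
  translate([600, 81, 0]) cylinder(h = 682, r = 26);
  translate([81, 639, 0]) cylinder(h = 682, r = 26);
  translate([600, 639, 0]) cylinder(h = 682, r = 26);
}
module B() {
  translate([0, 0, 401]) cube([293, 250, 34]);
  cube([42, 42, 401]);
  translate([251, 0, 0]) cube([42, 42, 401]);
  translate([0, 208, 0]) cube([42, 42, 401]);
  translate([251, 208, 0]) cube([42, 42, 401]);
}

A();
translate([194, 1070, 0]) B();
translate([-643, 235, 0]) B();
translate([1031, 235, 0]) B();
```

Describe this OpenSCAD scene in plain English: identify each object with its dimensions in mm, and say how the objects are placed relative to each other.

A is a rectangular dining table. The top is 681×720×48 mm with its upper surface at z = 730 mm. It stands on four round legs of 52 mm diameter, each leg's bounding box inset 55 mm from the nearest pair of top edges, running from the floor to the underside of the top.

B is a simple wooden stool: a rectangular seat 293 mm (x) by 250 mm (y), 34 mm thick, top face at z = 435 mm, on four square legs, each 42×42 mm in cross-section. The legs rest on z = 0, each flush with a corner of the seat.

Three stools sit around the table at the +y, −x, +x sides.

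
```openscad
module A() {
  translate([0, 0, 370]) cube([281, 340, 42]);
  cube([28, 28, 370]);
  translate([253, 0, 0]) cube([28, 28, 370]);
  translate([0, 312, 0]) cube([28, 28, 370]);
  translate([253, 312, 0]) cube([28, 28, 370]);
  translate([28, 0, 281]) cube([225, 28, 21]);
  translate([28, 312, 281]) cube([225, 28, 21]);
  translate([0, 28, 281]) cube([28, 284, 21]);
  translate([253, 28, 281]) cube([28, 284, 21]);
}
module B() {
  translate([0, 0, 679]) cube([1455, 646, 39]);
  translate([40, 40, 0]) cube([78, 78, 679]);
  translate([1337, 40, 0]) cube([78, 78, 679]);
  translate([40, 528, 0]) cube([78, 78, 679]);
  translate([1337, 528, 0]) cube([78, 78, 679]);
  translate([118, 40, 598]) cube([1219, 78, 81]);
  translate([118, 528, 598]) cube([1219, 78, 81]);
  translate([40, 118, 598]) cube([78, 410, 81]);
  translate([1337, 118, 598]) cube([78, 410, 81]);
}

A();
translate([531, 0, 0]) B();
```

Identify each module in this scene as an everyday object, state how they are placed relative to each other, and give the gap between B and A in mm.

A is a stool. B is a table. The table is on the floor beside the stool on its +x side. The gap between the table and the stool is 250 mm.

The table's nearest face is 250 mm from the stool's +x face.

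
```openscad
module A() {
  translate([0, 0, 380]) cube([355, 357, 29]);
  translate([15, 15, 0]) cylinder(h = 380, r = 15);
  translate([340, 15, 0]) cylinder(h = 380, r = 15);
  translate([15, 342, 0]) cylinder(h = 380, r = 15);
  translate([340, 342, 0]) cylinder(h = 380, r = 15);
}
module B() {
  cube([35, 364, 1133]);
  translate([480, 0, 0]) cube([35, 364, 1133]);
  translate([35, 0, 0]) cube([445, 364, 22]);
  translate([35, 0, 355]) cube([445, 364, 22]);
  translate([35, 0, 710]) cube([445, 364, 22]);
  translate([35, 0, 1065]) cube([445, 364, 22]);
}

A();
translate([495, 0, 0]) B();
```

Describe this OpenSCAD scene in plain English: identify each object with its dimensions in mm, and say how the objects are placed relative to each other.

A is a four-legged stool. The seat is a 355×357×29 mm slab whose top surface is at z = 409 mm; four round legs, each 30 mm in diameter, run from the floor (z = 0) to the underside of the seat, each leg's axis is inset half a diameter from the nearest pair of seat edges (so the leg's bounding box is flush with the corner).

B is a bookshelf 515 mm wide overall, 364 mm deep and 1133 mm tall. The two sides are 35 mm thick vertical panels. 4 horizontal shelves of 22 mm thickness span between the inner faces of the sides; the lowest shelf sits on the floor and shelves are stacked with a clear vertical gap of 333 mm between each pair.

The bookshelf is on the floor beside the stool on its +x side.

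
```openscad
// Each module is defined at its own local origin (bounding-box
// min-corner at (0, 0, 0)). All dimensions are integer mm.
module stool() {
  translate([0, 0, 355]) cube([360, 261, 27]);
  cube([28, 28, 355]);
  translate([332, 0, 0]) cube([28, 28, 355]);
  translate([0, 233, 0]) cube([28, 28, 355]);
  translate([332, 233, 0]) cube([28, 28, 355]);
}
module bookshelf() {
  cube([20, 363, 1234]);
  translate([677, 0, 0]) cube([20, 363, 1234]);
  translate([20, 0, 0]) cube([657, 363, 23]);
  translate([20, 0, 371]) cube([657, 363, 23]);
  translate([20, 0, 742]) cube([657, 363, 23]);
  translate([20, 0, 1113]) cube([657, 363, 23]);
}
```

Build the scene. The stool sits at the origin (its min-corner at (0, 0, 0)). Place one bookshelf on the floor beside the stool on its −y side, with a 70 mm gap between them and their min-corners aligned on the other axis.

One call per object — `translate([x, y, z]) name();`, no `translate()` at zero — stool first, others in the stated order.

stool();
translate([0, -433, 0]) bookshelf();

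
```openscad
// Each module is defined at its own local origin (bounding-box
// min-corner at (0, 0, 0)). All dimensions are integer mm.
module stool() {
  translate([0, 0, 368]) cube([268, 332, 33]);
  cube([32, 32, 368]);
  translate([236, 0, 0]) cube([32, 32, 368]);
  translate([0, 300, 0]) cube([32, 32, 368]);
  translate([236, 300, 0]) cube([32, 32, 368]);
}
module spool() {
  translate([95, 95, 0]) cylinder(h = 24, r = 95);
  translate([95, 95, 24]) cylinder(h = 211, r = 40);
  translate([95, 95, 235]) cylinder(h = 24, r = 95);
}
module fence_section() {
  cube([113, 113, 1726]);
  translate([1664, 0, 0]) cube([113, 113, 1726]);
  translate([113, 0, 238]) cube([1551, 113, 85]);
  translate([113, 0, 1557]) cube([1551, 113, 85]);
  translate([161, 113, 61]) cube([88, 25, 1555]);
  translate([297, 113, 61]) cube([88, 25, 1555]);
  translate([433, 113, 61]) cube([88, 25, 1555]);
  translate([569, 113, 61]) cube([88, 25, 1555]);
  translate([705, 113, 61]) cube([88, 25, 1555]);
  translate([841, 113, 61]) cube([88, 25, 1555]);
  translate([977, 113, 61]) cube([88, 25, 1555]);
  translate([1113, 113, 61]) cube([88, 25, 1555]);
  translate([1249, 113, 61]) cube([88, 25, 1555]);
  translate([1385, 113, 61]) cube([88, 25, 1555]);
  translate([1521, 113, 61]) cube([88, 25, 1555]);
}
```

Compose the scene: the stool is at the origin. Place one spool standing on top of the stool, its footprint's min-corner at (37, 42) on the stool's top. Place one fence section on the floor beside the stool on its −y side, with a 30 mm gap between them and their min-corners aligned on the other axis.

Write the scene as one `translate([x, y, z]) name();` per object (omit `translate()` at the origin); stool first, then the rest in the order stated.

stool();
translate([37, 42, 401]) spool();
translate([0, -168, 0]) fence_section();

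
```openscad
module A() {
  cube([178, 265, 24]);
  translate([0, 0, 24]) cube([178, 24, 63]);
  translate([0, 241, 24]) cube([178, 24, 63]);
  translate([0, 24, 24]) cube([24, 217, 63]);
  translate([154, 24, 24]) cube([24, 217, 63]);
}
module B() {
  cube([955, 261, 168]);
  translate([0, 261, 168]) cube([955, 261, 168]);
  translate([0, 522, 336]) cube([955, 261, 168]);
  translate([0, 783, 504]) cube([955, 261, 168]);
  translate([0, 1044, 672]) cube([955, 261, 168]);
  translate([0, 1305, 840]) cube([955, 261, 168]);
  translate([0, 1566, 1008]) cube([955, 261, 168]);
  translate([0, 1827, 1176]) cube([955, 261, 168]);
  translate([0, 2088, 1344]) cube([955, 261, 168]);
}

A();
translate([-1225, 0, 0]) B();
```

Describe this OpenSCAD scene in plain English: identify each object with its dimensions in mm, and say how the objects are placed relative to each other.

A is an open-topped rectangular box: outside dimensions 178×265×87 mm, with a uniform wall and base thickness of 24 mm. The base is a full 178×265 slab on the floor; four walls sit on top of the base. The front and back walls (the −y and +y sides) span the full width; the two side walls fit between them.

B is a run of 9 identical solid stair steps. Each tread is 955×261 mm and each step block is 168 mm high. Step 1 rests on the floor; step k is offset from step 1 by (k−1)×261 mm in y and (k−1)×168 mm in z.

The staircase is on the floor beside the open box on its −x side.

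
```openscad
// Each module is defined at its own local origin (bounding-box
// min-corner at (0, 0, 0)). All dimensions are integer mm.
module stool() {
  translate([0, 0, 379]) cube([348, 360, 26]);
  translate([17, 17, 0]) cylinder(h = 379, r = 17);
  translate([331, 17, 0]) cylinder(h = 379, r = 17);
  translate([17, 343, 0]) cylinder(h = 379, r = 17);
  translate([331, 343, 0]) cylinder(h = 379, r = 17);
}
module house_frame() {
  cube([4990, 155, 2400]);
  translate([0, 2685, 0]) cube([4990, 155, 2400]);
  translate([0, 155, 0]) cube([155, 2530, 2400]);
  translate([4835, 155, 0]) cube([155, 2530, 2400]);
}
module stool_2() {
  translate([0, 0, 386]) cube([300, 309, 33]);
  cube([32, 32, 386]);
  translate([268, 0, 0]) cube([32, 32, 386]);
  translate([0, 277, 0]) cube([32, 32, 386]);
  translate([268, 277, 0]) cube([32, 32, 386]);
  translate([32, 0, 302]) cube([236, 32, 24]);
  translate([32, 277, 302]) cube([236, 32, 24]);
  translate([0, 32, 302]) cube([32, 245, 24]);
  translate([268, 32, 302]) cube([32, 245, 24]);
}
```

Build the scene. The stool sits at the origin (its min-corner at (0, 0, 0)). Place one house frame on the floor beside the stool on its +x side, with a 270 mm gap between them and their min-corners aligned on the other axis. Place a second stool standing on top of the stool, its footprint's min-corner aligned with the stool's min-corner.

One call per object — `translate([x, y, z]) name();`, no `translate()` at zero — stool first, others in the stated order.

stool();
translate([618, 0, 0]) house_frame();
translate([0, 0, 405]) stool_2();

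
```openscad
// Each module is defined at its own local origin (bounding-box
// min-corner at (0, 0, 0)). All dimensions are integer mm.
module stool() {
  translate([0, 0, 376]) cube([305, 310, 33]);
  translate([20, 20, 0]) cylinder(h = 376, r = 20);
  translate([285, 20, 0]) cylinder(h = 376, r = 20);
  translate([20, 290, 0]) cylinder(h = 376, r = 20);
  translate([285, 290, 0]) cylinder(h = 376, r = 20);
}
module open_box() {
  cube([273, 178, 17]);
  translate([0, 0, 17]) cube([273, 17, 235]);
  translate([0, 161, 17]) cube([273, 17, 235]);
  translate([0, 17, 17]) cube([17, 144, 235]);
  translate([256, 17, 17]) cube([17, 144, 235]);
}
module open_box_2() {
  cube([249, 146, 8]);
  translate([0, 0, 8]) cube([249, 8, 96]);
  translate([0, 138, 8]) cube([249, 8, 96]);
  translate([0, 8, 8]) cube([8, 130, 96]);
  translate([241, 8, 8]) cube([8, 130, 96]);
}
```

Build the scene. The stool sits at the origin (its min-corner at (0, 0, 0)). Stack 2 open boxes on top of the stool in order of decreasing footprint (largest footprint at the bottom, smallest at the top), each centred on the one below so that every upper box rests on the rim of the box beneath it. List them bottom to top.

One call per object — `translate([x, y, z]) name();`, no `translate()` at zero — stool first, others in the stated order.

stool();
translate([16, 66, 409]) open_box();
translate([28, 82, 661]) open_box_2();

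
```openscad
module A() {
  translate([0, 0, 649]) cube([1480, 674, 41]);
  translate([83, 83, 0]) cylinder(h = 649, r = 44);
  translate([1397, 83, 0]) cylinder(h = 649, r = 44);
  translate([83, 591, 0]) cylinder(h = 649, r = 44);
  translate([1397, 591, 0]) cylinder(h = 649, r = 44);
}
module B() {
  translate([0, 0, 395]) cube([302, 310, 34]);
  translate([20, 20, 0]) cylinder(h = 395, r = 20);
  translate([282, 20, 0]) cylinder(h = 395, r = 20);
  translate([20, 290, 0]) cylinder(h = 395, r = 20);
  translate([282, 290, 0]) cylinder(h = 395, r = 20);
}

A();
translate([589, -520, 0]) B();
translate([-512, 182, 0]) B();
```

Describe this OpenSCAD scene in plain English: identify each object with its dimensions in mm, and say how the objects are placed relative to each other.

A is a rectangular dining table. The top is 1480×674×41 mm with its upper surface at z = 690 mm. It stands on four round legs of 88 mm diameter, each leg's bounding box inset 39 mm from the nearest pair of top edges, running from the floor to the underside of the top.

B is a simple wooden stool: a rectangular seat 302 mm (x) by 310 mm (y), 34 mm thick, top face at z = 429 mm, on four round legs, each 40 mm in diameter. The legs rest on z = 0, each leg's axis is inset half a diameter from the nearest pair of seat edges (so the leg's bounding box is flush with the corner).

Two stools sit around the table at the −y, −x sides.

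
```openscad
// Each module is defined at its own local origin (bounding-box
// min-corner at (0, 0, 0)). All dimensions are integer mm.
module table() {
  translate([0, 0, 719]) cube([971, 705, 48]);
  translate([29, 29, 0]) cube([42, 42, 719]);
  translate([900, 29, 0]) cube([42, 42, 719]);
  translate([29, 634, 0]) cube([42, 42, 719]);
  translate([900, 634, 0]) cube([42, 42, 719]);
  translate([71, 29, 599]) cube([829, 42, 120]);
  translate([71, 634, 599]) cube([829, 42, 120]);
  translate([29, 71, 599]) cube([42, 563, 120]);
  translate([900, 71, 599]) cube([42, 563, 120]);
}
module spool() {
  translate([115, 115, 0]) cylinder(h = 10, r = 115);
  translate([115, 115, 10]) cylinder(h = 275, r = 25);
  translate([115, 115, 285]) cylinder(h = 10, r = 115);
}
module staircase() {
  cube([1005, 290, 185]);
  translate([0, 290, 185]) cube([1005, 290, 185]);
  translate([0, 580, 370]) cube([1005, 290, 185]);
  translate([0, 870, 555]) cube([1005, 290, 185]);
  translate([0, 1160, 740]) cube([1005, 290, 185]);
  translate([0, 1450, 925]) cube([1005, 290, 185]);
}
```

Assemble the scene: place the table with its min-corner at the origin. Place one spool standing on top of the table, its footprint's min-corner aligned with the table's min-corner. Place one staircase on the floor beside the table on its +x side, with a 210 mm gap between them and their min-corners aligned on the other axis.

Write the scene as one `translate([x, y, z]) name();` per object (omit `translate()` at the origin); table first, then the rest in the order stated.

table();
translate([0, 0, 767]) spool();
translate([1181, 0, 0]) staircase();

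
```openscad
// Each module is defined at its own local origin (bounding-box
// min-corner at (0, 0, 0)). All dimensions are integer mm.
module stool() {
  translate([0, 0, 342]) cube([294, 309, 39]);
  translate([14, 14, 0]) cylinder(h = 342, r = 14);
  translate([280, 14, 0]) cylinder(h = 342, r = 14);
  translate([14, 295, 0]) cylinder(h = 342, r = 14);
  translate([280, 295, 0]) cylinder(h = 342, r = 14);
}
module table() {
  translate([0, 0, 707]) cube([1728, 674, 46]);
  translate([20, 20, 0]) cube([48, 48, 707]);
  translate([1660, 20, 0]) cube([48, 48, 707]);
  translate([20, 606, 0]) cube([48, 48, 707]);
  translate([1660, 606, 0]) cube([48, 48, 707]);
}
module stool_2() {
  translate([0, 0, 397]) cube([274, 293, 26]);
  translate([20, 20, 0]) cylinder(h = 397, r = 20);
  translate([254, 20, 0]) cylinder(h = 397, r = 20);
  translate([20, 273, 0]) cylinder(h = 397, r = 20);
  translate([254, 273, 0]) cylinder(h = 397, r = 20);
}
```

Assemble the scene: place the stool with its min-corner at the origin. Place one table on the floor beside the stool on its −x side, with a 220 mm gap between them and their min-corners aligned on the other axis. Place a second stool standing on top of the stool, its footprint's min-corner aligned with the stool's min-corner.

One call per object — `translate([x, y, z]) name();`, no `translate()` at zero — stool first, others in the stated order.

stool();
translate([-1948, 0, 0]) table();
translate([0, 0, 381]) stool_2();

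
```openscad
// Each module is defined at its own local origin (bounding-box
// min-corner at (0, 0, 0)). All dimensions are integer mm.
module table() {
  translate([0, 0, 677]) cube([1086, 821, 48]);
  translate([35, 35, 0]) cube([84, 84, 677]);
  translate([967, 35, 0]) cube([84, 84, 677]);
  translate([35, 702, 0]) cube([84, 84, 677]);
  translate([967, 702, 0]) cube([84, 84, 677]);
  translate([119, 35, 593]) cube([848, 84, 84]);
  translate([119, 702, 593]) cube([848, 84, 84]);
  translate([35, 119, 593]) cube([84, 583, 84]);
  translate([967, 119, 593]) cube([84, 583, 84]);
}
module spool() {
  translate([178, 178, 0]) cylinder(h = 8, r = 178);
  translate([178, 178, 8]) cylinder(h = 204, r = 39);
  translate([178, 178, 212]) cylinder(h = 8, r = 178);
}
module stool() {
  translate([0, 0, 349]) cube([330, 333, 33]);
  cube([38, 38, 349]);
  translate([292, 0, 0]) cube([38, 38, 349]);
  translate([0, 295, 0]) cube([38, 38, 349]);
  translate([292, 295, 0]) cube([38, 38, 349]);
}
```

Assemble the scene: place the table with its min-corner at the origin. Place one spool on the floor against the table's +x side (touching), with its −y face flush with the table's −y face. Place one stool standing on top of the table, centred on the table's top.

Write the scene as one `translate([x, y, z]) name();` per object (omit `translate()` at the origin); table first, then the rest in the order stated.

table();
translate([1086, 0, 0]) spool();
translate([378, 244, 725]) stool();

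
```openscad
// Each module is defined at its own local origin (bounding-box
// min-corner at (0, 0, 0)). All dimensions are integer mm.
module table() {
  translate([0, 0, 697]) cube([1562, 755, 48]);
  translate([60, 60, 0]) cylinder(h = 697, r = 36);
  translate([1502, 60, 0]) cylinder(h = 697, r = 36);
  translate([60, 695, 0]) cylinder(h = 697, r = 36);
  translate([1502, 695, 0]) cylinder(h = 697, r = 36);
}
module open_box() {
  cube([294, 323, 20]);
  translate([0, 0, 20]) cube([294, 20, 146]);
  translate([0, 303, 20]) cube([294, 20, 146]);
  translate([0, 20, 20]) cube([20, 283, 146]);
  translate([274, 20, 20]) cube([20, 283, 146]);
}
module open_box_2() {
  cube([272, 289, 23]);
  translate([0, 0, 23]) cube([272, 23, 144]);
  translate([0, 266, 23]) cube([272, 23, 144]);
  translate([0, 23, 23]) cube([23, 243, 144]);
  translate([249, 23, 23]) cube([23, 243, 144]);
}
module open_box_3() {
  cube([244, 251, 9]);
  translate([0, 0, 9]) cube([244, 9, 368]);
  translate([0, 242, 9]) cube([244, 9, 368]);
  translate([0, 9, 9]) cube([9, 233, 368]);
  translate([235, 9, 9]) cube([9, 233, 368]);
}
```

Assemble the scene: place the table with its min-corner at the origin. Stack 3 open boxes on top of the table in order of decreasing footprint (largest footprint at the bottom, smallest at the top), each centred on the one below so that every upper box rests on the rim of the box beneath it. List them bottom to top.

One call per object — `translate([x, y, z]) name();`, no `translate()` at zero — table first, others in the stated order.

table();
translate([634, 216, 745]) open_box();
translate([645, 233, 911]) open_box_2();
translate([659, 252, 1078]) open_box_3();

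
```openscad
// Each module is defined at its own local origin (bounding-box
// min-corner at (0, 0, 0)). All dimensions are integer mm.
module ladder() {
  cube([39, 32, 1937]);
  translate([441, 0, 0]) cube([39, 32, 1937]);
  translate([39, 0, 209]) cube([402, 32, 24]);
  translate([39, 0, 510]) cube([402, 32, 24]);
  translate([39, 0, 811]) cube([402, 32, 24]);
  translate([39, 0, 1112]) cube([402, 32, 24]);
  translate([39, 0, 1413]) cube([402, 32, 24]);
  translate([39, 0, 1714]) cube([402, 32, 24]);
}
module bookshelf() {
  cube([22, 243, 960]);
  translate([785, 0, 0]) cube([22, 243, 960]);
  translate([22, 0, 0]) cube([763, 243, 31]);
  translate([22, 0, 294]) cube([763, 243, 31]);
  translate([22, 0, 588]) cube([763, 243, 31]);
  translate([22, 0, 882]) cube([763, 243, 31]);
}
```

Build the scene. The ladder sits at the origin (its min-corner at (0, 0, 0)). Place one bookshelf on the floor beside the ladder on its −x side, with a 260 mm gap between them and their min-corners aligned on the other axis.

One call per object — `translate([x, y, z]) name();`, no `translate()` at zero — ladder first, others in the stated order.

ladder();
translate([-1067, 0, 0]) bookshelf();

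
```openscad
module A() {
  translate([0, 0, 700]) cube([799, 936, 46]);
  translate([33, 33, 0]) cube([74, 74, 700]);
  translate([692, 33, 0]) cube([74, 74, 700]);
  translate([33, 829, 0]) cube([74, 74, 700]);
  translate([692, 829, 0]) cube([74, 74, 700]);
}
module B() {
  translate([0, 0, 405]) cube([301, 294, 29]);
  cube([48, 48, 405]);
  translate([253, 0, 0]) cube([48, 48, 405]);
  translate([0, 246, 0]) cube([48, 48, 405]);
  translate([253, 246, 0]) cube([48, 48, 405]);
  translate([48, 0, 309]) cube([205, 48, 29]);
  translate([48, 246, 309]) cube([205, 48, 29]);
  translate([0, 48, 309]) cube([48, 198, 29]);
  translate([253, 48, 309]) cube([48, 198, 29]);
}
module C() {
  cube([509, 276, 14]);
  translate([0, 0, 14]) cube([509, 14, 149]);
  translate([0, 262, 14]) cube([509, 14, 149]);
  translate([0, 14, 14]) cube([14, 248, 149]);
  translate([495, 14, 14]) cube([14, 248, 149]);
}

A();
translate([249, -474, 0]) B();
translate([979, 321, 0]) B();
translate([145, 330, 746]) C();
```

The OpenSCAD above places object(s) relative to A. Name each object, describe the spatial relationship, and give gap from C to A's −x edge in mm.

The open box's min-x is at 145; the table's min-x is 0; gap = 145 mm.

A is a table. B is a stool. C is an open box. Two stools sit around the table at the −y, +x sides. The open box is on top of the table, centred. The gap from the open box to the table's −x edge is 145 mm.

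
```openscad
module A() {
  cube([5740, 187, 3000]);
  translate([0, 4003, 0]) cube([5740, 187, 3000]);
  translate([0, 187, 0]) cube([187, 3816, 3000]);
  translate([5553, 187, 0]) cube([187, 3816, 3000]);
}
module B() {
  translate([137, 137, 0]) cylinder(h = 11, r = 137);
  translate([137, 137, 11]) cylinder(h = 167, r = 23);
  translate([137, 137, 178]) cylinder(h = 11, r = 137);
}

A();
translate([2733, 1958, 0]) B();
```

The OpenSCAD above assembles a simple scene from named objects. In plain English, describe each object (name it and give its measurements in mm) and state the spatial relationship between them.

A is a box-shaped house frame (walls only): outside footprint 5740×4190 mm, wall height 3000 mm, wall thickness 187 mm. The two y-facing walls run the full x-width; the two x-facing walls fit between the inner faces of the y-facing walls.

B is a spool: two coaxial disc flanges of radius 137 mm and thickness 11 mm, joined by a core cylinder of radius 23 mm and height 167 mm. The lower flange rests on z = 0 and the three cylinders share a vertical axis.

The spool sits inside the house frame, centred.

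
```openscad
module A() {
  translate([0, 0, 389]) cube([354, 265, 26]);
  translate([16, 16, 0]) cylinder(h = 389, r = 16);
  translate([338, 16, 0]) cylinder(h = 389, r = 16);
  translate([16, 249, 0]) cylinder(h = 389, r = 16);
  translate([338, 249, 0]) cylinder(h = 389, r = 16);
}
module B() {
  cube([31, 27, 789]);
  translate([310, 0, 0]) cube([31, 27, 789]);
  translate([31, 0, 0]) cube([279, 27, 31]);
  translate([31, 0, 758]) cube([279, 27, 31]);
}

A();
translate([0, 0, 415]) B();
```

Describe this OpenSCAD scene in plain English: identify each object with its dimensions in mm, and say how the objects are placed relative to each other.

A is a four-legged stool. The seat is a 354×265×26 mm slab whose top surface is at z = 415 mm; four round legs, each 32 mm in diameter, run from the floor (z = 0) to the underside of the seat, each leg's axis is inset half a diameter from the nearest pair of seat edges (so the leg's bounding box is flush with the corner).

B is a rectangular picture frame lying in the x–z plane (depth along y). The opening is 279 mm wide (x) by 727 mm tall (z), surrounded by a border 31 mm wide on all four sides. The frame is 27 mm deep and is made of two full-height vertical stiles with two horizontal rails fitted between them.

The picture frame is on top of the stool.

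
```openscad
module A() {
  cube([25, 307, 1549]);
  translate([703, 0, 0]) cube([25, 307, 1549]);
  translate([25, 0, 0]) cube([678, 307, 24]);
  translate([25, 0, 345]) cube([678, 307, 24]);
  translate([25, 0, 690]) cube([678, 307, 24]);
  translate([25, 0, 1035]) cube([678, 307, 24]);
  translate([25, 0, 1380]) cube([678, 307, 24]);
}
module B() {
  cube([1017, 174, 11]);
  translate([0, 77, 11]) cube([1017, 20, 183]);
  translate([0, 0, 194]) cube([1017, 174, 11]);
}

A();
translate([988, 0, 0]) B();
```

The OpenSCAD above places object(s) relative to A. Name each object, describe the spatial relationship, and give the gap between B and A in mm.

The I-beam's nearest face is 260 mm from the bookshelf's +x face.

A is a bookshelf. B is an I-beam. The I-beam is on the floor beside the bookshelf on its +x side. The gap between the I-beam and the bookshelf is 260 mm.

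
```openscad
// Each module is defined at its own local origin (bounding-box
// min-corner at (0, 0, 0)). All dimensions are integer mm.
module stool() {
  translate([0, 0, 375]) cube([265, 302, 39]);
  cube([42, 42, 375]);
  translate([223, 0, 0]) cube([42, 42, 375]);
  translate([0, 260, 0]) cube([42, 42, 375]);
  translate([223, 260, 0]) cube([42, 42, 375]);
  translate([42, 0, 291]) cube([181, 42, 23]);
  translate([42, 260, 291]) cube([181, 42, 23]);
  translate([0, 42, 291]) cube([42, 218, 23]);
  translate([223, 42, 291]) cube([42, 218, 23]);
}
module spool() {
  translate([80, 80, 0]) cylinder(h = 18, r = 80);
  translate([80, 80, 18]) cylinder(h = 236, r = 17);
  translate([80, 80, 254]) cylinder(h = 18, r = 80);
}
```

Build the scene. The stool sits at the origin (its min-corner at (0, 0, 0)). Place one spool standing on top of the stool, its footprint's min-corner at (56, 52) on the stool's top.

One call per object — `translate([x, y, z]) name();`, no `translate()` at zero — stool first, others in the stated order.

stool();
translate([56, 52, 414]) spool();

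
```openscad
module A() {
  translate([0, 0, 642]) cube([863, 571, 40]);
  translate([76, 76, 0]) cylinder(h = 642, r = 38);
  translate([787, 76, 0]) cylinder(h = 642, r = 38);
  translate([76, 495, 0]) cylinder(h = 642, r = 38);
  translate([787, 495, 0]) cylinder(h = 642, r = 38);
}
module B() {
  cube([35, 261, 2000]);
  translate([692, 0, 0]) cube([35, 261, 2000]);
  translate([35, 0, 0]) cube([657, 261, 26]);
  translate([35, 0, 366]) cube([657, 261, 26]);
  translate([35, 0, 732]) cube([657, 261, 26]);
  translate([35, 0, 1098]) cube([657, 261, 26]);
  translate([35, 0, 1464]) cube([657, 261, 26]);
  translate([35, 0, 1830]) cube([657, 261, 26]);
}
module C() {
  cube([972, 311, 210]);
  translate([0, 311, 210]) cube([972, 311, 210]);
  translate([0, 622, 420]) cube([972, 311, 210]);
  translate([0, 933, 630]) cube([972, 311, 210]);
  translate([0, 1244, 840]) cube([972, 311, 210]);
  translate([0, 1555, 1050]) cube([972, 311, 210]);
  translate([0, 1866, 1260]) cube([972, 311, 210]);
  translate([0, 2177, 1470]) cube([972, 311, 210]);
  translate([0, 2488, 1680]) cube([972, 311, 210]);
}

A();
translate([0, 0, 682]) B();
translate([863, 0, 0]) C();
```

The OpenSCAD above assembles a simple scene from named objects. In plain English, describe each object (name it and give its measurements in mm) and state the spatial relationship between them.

A is a table: top 863 mm (x) × 571 mm (y), 40 mm thick, upper face at z = 682 mm, on four round legs of 76 mm diameter, each leg's bounding box inset 38 mm from the nearest pair of top edges, running from z = 0 to the bottom of the top.

B is an open bookshelf. Two side panels, each 35 mm thick, 261 mm deep and 2000 mm tall, stand 727 mm apart (outside-to-outside). Between them sit 6 shelves, each 26 mm thick and 261 mm deep, spanning the full gap between the sides. The bottom shelf rests on the floor (its underside at z = 0) and the clear gap between one shelf's top and the next shelf's underside is 340 mm.

C is a run of 9 identical solid stair steps. Each tread is 972×311 mm and each step block is 210 mm high. Step 1 rests on the floor; step k is offset from step 1 by (k−1)×311 mm in y and (k−1)×210 mm in z.

The bookshelf is on top of the table. The staircase is against the table's +x side, with their −y faces flush.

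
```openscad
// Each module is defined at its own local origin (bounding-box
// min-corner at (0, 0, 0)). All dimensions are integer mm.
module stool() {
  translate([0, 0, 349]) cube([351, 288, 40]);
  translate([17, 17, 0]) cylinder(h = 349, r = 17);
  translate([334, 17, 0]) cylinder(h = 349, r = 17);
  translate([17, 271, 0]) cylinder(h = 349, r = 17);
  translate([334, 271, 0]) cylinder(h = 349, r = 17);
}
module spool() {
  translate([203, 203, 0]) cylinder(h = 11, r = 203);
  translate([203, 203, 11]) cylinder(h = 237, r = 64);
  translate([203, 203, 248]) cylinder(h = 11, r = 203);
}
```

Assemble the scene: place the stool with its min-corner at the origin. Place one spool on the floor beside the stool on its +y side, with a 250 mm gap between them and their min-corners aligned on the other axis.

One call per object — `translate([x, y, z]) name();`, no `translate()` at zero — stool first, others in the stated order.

stool();
translate([0, 538, 0]) spool();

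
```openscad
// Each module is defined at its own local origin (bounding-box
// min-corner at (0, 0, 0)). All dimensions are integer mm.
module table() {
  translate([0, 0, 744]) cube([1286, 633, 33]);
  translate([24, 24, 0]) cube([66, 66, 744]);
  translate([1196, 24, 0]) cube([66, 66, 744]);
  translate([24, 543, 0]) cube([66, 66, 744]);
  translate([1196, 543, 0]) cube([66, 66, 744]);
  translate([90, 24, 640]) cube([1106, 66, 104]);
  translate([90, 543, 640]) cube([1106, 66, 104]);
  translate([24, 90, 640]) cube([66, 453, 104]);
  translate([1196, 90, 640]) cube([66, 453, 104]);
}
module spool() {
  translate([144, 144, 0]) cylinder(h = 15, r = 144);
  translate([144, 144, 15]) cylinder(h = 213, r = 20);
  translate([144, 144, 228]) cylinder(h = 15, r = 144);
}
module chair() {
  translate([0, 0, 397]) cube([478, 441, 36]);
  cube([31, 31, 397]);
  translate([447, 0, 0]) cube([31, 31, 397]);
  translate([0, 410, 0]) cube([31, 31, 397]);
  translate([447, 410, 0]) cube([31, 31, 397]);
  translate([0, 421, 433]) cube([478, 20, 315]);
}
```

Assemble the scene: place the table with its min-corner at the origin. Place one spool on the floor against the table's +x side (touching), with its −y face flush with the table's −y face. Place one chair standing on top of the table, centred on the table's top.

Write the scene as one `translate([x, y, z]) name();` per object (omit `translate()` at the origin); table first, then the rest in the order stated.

table();
translate([1286, 0, 0]) spool();
translate([404, 96, 777]) chair();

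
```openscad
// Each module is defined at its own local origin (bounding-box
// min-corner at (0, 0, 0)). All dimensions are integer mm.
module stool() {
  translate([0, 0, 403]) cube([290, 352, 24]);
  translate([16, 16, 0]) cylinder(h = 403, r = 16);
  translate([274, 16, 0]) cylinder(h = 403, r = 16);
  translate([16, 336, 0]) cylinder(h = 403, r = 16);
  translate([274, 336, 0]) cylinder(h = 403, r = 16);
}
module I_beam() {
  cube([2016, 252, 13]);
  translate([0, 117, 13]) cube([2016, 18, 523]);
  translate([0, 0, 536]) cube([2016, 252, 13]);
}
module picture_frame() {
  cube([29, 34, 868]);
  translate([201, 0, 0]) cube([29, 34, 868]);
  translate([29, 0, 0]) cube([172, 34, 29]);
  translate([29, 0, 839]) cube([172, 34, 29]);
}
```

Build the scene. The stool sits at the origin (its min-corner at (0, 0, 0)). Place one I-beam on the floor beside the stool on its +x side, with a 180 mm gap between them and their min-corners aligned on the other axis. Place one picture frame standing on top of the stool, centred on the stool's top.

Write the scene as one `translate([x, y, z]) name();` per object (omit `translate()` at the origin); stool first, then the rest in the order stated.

stool();
translate([470, 0, 0]) I_beam();
translate([30, 159, 427]) picture_frame();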